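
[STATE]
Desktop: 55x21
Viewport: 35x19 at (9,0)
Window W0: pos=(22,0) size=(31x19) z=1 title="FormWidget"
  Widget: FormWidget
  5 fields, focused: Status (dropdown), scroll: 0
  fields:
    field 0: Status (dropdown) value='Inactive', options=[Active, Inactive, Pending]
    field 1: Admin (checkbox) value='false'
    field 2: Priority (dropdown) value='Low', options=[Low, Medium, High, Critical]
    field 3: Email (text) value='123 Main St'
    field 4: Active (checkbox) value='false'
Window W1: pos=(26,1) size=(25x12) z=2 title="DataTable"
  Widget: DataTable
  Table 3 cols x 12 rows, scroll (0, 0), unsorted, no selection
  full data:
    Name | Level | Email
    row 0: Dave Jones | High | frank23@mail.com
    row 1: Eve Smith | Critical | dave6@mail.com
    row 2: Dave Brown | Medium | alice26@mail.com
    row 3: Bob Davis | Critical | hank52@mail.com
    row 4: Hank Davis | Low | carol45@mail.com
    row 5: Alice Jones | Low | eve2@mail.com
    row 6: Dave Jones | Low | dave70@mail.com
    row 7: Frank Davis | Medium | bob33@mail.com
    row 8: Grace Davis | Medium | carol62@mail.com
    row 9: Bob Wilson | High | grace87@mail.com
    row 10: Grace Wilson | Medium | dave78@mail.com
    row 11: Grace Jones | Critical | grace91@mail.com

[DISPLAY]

             ┏━━━━━━━━━━━━━━━━━━━━━
             ┃ Fo┏━━━━━━━━━━━━━━━━━
             ┠───┃ DataTable       
             ┃> S┠─────────────────
             ┃  A┃Name        │Leve
             ┃  P┃────────────┼────
             ┃  E┃Dave Jones  │High
             ┃  A┃Eve Smith   │Crit
             ┃   ┃Dave Brown  │Medi
             ┃   ┃Bob Davis   │Crit
             ┃   ┃Hank Davis  │Low 
             ┃   ┃Alice Jones │Low 
             ┃   ┗━━━━━━━━━━━━━━━━━
             ┃                     
             ┃                     
             ┃                     
             ┃                     
             ┃                     
             ┗━━━━━━━━━━━━━━━━━━━━━


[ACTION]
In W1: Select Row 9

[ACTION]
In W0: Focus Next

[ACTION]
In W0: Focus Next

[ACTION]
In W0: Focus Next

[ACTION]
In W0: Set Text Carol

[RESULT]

             ┏━━━━━━━━━━━━━━━━━━━━━
             ┃ Fo┏━━━━━━━━━━━━━━━━━
             ┠───┃ DataTable       
             ┃  S┠─────────────────
             ┃  A┃Name        │Leve
             ┃  P┃────────────┼────
             ┃> E┃Dave Jones  │High
             ┃  A┃Eve Smith   │Crit
             ┃   ┃Dave Brown  │Medi
             ┃   ┃Bob Davis   │Crit
             ┃   ┃Hank Davis  │Low 
             ┃   ┃Alice Jones │Low 
             ┃   ┗━━━━━━━━━━━━━━━━━
             ┃                     
             ┃                     
             ┃                     
             ┃                     
             ┃                     
             ┗━━━━━━━━━━━━━━━━━━━━━


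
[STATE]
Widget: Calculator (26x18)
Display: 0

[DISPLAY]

                         0
┌───┬───┬───┬───┐         
│ 7 │ 8 │ 9 │ ÷ │         
├───┼───┼───┼───┤         
│ 4 │ 5 │ 6 │ × │         
├───┼───┼───┼───┤         
│ 1 │ 2 │ 3 │ - │         
├───┼───┼───┼───┤         
│ 0 │ . │ = │ + │         
├───┼───┼───┼───┤         
│ C │ MC│ MR│ M+│         
└───┴───┴───┴───┘         
                          
                          
                          
                          
                          
                          


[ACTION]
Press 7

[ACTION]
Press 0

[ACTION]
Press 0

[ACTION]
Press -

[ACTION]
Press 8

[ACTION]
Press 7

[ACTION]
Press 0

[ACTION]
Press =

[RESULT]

                      -170
┌───┬───┬───┬───┐         
│ 7 │ 8 │ 9 │ ÷ │         
├───┼───┼───┼───┤         
│ 4 │ 5 │ 6 │ × │         
├───┼───┼───┼───┤         
│ 1 │ 2 │ 3 │ - │         
├───┼───┼───┼───┤         
│ 0 │ . │ = │ + │         
├───┼───┼───┼───┤         
│ C │ MC│ MR│ M+│         
└───┴───┴───┴───┘         
                          
                          
                          
                          
                          
                          


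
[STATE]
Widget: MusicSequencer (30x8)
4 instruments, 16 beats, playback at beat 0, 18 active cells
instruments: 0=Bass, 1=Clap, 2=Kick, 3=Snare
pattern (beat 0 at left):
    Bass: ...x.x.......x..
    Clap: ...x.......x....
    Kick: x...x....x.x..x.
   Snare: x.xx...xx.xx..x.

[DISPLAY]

      ▼123456789012345        
  Bass···█·█·······█··        
  Clap···█·······█····        
  Kick█···█····█·█··█·        
 Snare█·██···██·██··█·        
                              
                              
                              


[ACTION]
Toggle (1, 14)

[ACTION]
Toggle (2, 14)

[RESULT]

      ▼123456789012345        
  Bass···█·█·······█··        
  Clap···█·······█··█·        
  Kick█···█····█·█····        
 Snare█·██···██·██··█·        
                              
                              
                              


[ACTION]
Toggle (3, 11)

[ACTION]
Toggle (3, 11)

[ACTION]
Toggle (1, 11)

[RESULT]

      ▼123456789012345        
  Bass···█·█·······█··        
  Clap···█··········█·        
  Kick█···█····█·█····        
 Snare█·██···██·██··█·        
                              
                              
                              


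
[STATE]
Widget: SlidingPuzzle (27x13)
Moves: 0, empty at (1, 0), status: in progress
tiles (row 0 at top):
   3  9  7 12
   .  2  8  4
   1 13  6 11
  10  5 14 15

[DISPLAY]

┌────┬────┬────┬────┐      
│  3 │  9 │  7 │ 12 │      
├────┼────┼────┼────┤      
│    │  2 │  8 │  4 │      
├────┼────┼────┼────┤      
│  1 │ 13 │  6 │ 11 │      
├────┼────┼────┼────┤      
│ 10 │  5 │ 14 │ 15 │      
└────┴────┴────┴────┘      
Moves: 0                   
                           
                           
                           


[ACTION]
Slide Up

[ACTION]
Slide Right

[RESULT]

┌────┬────┬────┬────┐      
│  3 │  9 │  7 │ 12 │      
├────┼────┼────┼────┤      
│  1 │  2 │  8 │  4 │      
├────┼────┼────┼────┤      
│    │ 13 │  6 │ 11 │      
├────┼────┼────┼────┤      
│ 10 │  5 │ 14 │ 15 │      
└────┴────┴────┴────┘      
Moves: 1                   
                           
                           
                           


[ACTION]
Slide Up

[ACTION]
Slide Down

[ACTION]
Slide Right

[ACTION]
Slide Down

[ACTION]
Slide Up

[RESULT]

┌────┬────┬────┬────┐      
│  3 │  9 │  7 │ 12 │      
├────┼────┼────┼────┤      
│  1 │  2 │  8 │  4 │      
├────┼────┼────┼────┤      
│    │ 13 │  6 │ 11 │      
├────┼────┼────┼────┤      
│ 10 │  5 │ 14 │ 15 │      
└────┴────┴────┴────┘      
Moves: 5                   
                           
                           
                           


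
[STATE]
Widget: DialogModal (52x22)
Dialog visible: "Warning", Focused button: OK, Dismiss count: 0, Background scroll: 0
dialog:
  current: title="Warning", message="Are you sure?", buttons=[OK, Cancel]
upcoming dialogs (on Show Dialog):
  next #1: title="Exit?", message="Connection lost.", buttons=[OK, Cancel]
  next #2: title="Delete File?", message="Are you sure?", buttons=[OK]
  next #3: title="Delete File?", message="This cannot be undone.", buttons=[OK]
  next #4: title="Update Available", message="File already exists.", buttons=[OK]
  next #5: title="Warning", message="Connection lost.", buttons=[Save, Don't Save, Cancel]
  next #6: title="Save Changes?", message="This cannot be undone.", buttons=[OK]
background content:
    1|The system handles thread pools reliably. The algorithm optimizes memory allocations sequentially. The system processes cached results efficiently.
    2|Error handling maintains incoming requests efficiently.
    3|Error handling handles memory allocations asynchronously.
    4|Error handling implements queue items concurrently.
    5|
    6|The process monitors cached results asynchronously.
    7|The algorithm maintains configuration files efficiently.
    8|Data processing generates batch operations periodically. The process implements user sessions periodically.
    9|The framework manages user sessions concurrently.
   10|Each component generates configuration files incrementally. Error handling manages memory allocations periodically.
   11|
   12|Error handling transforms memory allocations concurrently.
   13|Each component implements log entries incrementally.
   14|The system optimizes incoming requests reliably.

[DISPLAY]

The system handles thread pools reliably. The algori
Error handling maintains incoming requests efficient
Error handling handles memory allocations asynchrono
Error handling implements queue items concurrently. 
                                                    
The process monitors cached results asynchronously. 
The algorithm maintains configuration files efficien
Data processing generates batch operations periodica
The framework man┌───────────────┐s concurrently.   
Each component ge│    Warning    │tion files increme
                 │ Are you sure? │                  
Error handling tr│ [OK]  Cancel  │llocations concurr
Each component im└───────────────┘ies incrementally.
The system optimizes incoming requests reliably.    
                                                    
                                                    
                                                    
                                                    
                                                    
                                                    
                                                    
                                                    


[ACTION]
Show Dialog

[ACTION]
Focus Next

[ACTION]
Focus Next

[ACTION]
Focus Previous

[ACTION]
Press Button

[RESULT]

The system handles thread pools reliably. The algori
Error handling maintains incoming requests efficient
Error handling handles memory allocations asynchrono
Error handling implements queue items concurrently. 
                                                    
The process monitors cached results asynchronously. 
The algorithm maintains configuration files efficien
Data processing generates batch operations periodica
The framework manages user sessions concurrently.   
Each component generates configuration files increme
                                                    
Error handling transforms memory allocations concurr
Each component implements log entries incrementally.
The system optimizes incoming requests reliably.    
                                                    
                                                    
                                                    
                                                    
                                                    
                                                    
                                                    
                                                    


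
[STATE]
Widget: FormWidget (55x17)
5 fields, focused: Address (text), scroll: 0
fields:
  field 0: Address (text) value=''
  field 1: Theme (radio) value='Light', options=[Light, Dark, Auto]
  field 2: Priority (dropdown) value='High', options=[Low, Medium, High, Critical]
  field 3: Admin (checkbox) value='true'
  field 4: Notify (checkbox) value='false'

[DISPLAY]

> Address:    [                                       ]
  Theme:      (●) Light  ( ) Dark  ( ) Auto            
  Priority:   [High                                  ▼]
  Admin:      [x]                                      
  Notify:     [ ]                                      
                                                       
                                                       
                                                       
                                                       
                                                       
                                                       
                                                       
                                                       
                                                       
                                                       
                                                       
                                                       


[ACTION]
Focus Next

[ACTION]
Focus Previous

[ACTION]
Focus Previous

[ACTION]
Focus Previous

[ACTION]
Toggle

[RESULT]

  Address:    [                                       ]
  Theme:      (●) Light  ( ) Dark  ( ) Auto            
  Priority:   [High                                  ▼]
> Admin:      [ ]                                      
  Notify:     [ ]                                      
                                                       
                                                       
                                                       
                                                       
                                                       
                                                       
                                                       
                                                       
                                                       
                                                       
                                                       
                                                       


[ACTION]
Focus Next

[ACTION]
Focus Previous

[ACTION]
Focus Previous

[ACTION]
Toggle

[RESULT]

  Address:    [                                       ]
  Theme:      (●) Light  ( ) Dark  ( ) Auto            
> Priority:   [High                                  ▼]
  Admin:      [ ]                                      
  Notify:     [ ]                                      
                                                       
                                                       
                                                       
                                                       
                                                       
                                                       
                                                       
                                                       
                                                       
                                                       
                                                       
                                                       


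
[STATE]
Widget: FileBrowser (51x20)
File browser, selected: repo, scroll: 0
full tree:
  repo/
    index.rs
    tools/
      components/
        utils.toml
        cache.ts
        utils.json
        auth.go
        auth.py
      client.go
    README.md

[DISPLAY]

> [-] repo/                                        
    index.rs                                       
    [+] tools/                                     
    README.md                                      
                                                   
                                                   
                                                   
                                                   
                                                   
                                                   
                                                   
                                                   
                                                   
                                                   
                                                   
                                                   
                                                   
                                                   
                                                   
                                                   


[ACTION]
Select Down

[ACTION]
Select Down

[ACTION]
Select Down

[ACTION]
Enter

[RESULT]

  [-] repo/                                        
    index.rs                                       
    [+] tools/                                     
  > README.md                                      
                                                   
                                                   
                                                   
                                                   
                                                   
                                                   
                                                   
                                                   
                                                   
                                                   
                                                   
                                                   
                                                   
                                                   
                                                   
                                                   


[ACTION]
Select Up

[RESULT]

  [-] repo/                                        
    index.rs                                       
  > [+] tools/                                     
    README.md                                      
                                                   
                                                   
                                                   
                                                   
                                                   
                                                   
                                                   
                                                   
                                                   
                                                   
                                                   
                                                   
                                                   
                                                   
                                                   
                                                   


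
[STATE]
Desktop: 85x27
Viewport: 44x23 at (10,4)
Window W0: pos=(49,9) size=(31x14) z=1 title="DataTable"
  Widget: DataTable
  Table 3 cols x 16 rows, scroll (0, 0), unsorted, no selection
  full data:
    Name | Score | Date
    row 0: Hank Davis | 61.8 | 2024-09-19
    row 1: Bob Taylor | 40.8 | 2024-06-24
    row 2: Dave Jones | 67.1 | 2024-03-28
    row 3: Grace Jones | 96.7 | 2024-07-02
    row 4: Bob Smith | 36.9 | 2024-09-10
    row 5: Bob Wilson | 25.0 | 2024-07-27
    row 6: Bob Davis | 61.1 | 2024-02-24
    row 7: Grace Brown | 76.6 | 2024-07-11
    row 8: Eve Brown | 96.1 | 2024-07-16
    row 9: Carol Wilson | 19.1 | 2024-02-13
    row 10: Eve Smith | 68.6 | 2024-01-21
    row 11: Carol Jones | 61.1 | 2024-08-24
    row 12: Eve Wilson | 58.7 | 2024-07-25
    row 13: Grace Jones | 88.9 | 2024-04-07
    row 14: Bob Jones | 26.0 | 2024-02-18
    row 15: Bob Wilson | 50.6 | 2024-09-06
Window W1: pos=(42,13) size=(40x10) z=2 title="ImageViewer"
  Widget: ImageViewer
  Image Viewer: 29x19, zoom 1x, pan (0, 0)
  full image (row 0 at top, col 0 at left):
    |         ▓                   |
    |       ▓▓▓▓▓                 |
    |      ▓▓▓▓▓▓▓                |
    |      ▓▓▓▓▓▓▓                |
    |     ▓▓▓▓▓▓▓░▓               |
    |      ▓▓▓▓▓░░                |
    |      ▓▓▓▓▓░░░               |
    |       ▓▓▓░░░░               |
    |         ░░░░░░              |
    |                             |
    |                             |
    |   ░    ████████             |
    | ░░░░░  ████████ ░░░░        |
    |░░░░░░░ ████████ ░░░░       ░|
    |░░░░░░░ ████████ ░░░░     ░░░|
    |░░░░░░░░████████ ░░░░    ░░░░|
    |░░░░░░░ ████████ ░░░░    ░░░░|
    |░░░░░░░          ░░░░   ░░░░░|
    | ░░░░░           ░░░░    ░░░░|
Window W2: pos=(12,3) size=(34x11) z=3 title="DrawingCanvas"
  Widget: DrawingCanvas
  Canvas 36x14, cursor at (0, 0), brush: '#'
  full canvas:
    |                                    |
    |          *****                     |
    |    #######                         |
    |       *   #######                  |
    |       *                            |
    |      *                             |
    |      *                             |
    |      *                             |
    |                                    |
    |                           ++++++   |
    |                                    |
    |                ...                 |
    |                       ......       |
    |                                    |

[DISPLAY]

  ┃ DrawingCanvas                  ┃        
  ┠────────────────────────────────┨        
  ┃+                               ┃        
  ┃          *****                 ┃        
  ┃    #######                     ┃        
  ┃       *   #######              ┃   ┏━━━━
  ┃       *                        ┃   ┃ Dat
  ┃      *                         ┃   ┠────
  ┃      *                         ┃   ┃Name
  ┗━━━━━━━━━━━━━━━━━━━━━━━━━━━━━━━━┛━━━━━━━━
                                ┃ ImageViewe
                                ┠───────────
                                ┃         ▓ 
                                ┃       ▓▓▓▓
                                ┃      ▓▓▓▓▓
                                ┃      ▓▓▓▓▓
                                ┃     ▓▓▓▓▓▓
                                ┃      ▓▓▓▓▓
                                ┗━━━━━━━━━━━
                                            
                                            
                                            
                                            


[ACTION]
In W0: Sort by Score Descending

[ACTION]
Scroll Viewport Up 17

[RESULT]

                                            
                                            
                                            
  ┏━━━━━━━━━━━━━━━━━━━━━━━━━━━━━━━━┓        
  ┃ DrawingCanvas                  ┃        
  ┠────────────────────────────────┨        
  ┃+                               ┃        
  ┃          *****                 ┃        
  ┃    #######                     ┃        
  ┃       *   #######              ┃   ┏━━━━
  ┃       *                        ┃   ┃ Dat
  ┃      *                         ┃   ┠────
  ┃      *                         ┃   ┃Name
  ┗━━━━━━━━━━━━━━━━━━━━━━━━━━━━━━━━┛━━━━━━━━
                                ┃ ImageViewe
                                ┠───────────
                                ┃         ▓ 
                                ┃       ▓▓▓▓
                                ┃      ▓▓▓▓▓
                                ┃      ▓▓▓▓▓
                                ┃     ▓▓▓▓▓▓
                                ┃      ▓▓▓▓▓
                                ┗━━━━━━━━━━━


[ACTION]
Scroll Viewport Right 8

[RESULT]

                                            
                                            
                                            
━━━━━━━━━━━━━━━━━━━━━━━━━━━┓                
ingCanvas                  ┃                
───────────────────────────┨                
                           ┃                
     *****                 ┃                
######                     ┃                
  *   #######              ┃   ┏━━━━━━━━━━━━
  *                        ┃   ┃ DataTable  
 *                         ┃   ┠────────────
 *                         ┃   ┃Name        
━━━━━━━━━━━━━━━━━━━━━━━━━━━┛━━━━━━━━━━━━━━━━
                        ┃ ImageViewer       
                        ┠───────────────────
                        ┃         ▓         
                        ┃       ▓▓▓▓▓       
                        ┃      ▓▓▓▓▓▓▓      
                        ┃      ▓▓▓▓▓▓▓      
                        ┃     ▓▓▓▓▓▓▓░▓     
                        ┃      ▓▓▓▓▓░░      
                        ┗━━━━━━━━━━━━━━━━━━━


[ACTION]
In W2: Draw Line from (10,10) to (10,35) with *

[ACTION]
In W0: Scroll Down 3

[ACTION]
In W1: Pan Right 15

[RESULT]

                                            
                                            
                                            
━━━━━━━━━━━━━━━━━━━━━━━━━━━┓                
ingCanvas                  ┃                
───────────────────────────┨                
                           ┃                
     *****                 ┃                
######                     ┃                
  *   #######              ┃   ┏━━━━━━━━━━━━
  *                        ┃   ┃ DataTable  
 *                         ┃   ┠────────────
 *                         ┃   ┃Name        
━━━━━━━━━━━━━━━━━━━━━━━━━━━┛━━━━━━━━━━━━━━━━
                        ┃ ImageViewer       
                        ┠───────────────────
                        ┃                   
                        ┃                   
                        ┃                   
                        ┃                   
                        ┃                   
                        ┃                   
                        ┗━━━━━━━━━━━━━━━━━━━


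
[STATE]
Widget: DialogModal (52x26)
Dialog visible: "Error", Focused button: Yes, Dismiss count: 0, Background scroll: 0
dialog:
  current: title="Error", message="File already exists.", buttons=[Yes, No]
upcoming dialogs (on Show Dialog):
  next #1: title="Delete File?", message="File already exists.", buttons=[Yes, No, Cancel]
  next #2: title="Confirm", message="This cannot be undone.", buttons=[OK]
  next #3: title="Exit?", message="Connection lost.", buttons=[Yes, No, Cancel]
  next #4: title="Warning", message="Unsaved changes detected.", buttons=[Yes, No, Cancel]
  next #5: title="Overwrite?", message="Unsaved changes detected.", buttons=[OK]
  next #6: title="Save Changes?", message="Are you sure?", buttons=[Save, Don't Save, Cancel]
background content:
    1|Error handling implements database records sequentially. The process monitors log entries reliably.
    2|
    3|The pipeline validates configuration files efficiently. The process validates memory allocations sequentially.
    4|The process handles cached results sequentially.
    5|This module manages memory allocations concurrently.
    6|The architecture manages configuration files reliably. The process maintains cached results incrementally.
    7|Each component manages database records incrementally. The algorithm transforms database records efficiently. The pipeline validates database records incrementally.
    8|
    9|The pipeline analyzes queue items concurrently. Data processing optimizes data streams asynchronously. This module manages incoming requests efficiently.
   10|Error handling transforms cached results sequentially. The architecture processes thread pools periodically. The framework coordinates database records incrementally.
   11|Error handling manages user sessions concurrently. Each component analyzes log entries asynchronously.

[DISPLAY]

Error handling implements database records sequentia
                                                    
The pipeline validates configuration files efficient
The process handles cached results sequentially.    
This module manages memory allocations concurrently.
The architecture manages configuration files reliabl
Each component manages database records incrementall
                                                    
The pipeline analyzes queue items concurrently. Data
Error handling transforms cached results sequentiall
Error handling┌──────────────────────┐oncurrently. E
              │        Error         │              
              │ File already exists. │              
              │      [Yes]  No       │              
              └──────────────────────┘              
                                                    
                                                    
                                                    
                                                    
                                                    
                                                    
                                                    
                                                    
                                                    
                                                    
                                                    


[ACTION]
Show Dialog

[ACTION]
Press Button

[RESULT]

Error handling implements database records sequentia
                                                    
The pipeline validates configuration files efficient
The process handles cached results sequentially.    
This module manages memory allocations concurrently.
The architecture manages configuration files reliabl
Each component manages database records incrementall
                                                    
The pipeline analyzes queue items concurrently. Data
Error handling transforms cached results sequentiall
Error handling manages user sessions concurrently. E
                                                    
                                                    
                                                    
                                                    
                                                    
                                                    
                                                    
                                                    
                                                    
                                                    
                                                    
                                                    
                                                    
                                                    
                                                    


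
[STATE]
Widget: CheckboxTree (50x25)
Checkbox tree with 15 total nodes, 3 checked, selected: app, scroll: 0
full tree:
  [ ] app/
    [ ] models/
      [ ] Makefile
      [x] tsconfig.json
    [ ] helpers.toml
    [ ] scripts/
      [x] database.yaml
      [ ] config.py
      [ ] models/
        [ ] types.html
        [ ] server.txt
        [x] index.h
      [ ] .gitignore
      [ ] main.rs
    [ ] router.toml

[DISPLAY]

>[-] app/                                         
   [-] models/                                    
     [ ] Makefile                                 
     [x] tsconfig.json                            
   [ ] helpers.toml                               
   [-] scripts/                                   
     [x] database.yaml                            
     [ ] config.py                                
     [-] models/                                  
       [ ] types.html                             
       [ ] server.txt                             
       [x] index.h                                
     [ ] .gitignore                               
     [ ] main.rs                                  
   [ ] router.toml                                
                                                  
                                                  
                                                  
                                                  
                                                  
                                                  
                                                  
                                                  
                                                  
                                                  


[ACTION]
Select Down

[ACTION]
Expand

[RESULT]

 [-] app/                                         
>  [-] models/                                    
     [ ] Makefile                                 
     [x] tsconfig.json                            
   [ ] helpers.toml                               
   [-] scripts/                                   
     [x] database.yaml                            
     [ ] config.py                                
     [-] models/                                  
       [ ] types.html                             
       [ ] server.txt                             
       [x] index.h                                
     [ ] .gitignore                               
     [ ] main.rs                                  
   [ ] router.toml                                
                                                  
                                                  
                                                  
                                                  
                                                  
                                                  
                                                  
                                                  
                                                  
                                                  


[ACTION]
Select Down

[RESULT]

 [-] app/                                         
   [-] models/                                    
>    [ ] Makefile                                 
     [x] tsconfig.json                            
   [ ] helpers.toml                               
   [-] scripts/                                   
     [x] database.yaml                            
     [ ] config.py                                
     [-] models/                                  
       [ ] types.html                             
       [ ] server.txt                             
       [x] index.h                                
     [ ] .gitignore                               
     [ ] main.rs                                  
   [ ] router.toml                                
                                                  
                                                  
                                                  
                                                  
                                                  
                                                  
                                                  
                                                  
                                                  
                                                  


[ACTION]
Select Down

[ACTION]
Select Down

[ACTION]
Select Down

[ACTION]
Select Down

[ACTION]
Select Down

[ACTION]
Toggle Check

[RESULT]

 [-] app/                                         
   [-] models/                                    
     [ ] Makefile                                 
     [x] tsconfig.json                            
   [ ] helpers.toml                               
   [-] scripts/                                   
     [x] database.yaml                            
>    [x] config.py                                
     [-] models/                                  
       [ ] types.html                             
       [ ] server.txt                             
       [x] index.h                                
     [ ] .gitignore                               
     [ ] main.rs                                  
   [ ] router.toml                                
                                                  
                                                  
                                                  
                                                  
                                                  
                                                  
                                                  
                                                  
                                                  
                                                  


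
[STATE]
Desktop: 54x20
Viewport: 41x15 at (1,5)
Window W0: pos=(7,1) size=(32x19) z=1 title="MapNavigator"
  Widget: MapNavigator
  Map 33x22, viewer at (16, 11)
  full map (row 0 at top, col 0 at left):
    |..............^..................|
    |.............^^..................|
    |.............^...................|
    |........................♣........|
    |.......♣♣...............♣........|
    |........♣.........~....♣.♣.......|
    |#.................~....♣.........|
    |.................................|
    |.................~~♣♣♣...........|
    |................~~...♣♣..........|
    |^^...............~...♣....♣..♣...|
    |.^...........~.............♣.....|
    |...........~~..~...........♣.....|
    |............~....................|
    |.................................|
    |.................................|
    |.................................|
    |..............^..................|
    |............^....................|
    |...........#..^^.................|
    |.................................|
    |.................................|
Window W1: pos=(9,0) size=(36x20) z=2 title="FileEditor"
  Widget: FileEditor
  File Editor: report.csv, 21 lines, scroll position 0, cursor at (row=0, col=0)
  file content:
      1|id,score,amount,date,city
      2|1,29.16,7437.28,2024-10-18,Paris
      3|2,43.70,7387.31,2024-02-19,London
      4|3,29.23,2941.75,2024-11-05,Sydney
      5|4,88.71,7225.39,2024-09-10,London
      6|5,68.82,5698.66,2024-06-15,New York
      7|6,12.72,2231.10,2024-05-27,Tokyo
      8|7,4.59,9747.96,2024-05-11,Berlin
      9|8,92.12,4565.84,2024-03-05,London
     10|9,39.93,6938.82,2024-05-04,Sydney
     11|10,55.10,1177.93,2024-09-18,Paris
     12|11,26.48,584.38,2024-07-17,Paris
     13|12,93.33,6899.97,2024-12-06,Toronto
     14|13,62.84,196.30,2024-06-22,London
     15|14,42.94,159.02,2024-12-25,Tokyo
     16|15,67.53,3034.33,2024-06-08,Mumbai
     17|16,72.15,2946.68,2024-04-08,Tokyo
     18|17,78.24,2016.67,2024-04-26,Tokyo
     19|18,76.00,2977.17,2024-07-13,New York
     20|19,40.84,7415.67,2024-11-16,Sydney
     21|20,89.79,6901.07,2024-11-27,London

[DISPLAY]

      ┃.┃2,43.70,7387.31,2024-02-19,Londo
      ┃.┃3,29.23,2941.75,2024-11-05,Sydne
      ┃.┃4,88.71,7225.39,2024-09-10,Londo
      ┃.┃5,68.82,5698.66,2024-06-15,New Y
      ┃.┃6,12.72,2231.10,2024-05-27,Tokyo
      ┃^┃7,4.59,9747.96,2024-05-11,Berlin
      ┃^┃8,92.12,4565.84,2024-03-05,Londo
      ┃.┃9,39.93,6938.82,2024-05-04,Sydne
      ┃.┃10,55.10,1177.93,2024-09-18,Pari
      ┃.┃11,26.48,584.38,2024-07-17,Paris
      ┃.┃12,93.33,6899.97,2024-12-06,Toro
      ┃.┃13,62.84,196.30,2024-06-22,Londo
      ┃.┃14,42.94,159.02,2024-12-25,Tokyo
      ┃.┃15,67.53,3034.33,2024-06-08,Mumb
      ┗━┗━━━━━━━━━━━━━━━━━━━━━━━━━━━━━━━━


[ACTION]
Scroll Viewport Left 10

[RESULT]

       ┃.┃2,43.70,7387.31,2024-02-19,Lond
       ┃.┃3,29.23,2941.75,2024-11-05,Sydn
       ┃.┃4,88.71,7225.39,2024-09-10,Lond
       ┃.┃5,68.82,5698.66,2024-06-15,New 
       ┃.┃6,12.72,2231.10,2024-05-27,Toky
       ┃^┃7,4.59,9747.96,2024-05-11,Berli
       ┃^┃8,92.12,4565.84,2024-03-05,Lond
       ┃.┃9,39.93,6938.82,2024-05-04,Sydn
       ┃.┃10,55.10,1177.93,2024-09-18,Par
       ┃.┃11,26.48,584.38,2024-07-17,Pari
       ┃.┃12,93.33,6899.97,2024-12-06,Tor
       ┃.┃13,62.84,196.30,2024-06-22,Lond
       ┃.┃14,42.94,159.02,2024-12-25,Toky
       ┃.┃15,67.53,3034.33,2024-06-08,Mum
       ┗━┗━━━━━━━━━━━━━━━━━━━━━━━━━━━━━━━


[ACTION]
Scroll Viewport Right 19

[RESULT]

3.70,7387.31,2024-02-19,London░┃         
9.23,2941.75,2024-11-05,Sydney░┃         
8.71,7225.39,2024-09-10,London░┃         
8.82,5698.66,2024-06-15,New Yo░┃         
2.72,2231.10,2024-05-27,Tokyo ░┃         
.59,9747.96,2024-05-11,Berlin ░┃         
2.12,4565.84,2024-03-05,London░┃         
9.93,6938.82,2024-05-04,Sydney░┃         
55.10,1177.93,2024-09-18,Paris░┃         
26.48,584.38,2024-07-17,Paris ░┃         
93.33,6899.97,2024-12-06,Toron░┃         
62.84,196.30,2024-06-22,London░┃         
42.94,159.02,2024-12-25,Tokyo ░┃         
67.53,3034.33,2024-06-08,Mumba▼┃         
━━━━━━━━━━━━━━━━━━━━━━━━━━━━━━━┛         


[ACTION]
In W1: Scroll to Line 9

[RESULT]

.59,9747.96,2024-05-11,Berlin ░┃         
2.12,4565.84,2024-03-05,London░┃         
9.93,6938.82,2024-05-04,Sydney░┃         
55.10,1177.93,2024-09-18,Paris░┃         
26.48,584.38,2024-07-17,Paris ░┃         
93.33,6899.97,2024-12-06,Toron░┃         
62.84,196.30,2024-06-22,London░┃         
42.94,159.02,2024-12-25,Tokyo ░┃         
67.53,3034.33,2024-06-08,Mumba░┃         
72.15,2946.68,2024-04-08,Tokyo░┃         
78.24,2016.67,2024-04-26,Tokyo░┃         
76.00,2977.17,2024-07-13,New Y░┃         
40.84,7415.67,2024-11-16,Sydne█┃         
89.79,6901.07,2024-11-27,Londo▼┃         
━━━━━━━━━━━━━━━━━━━━━━━━━━━━━━━┛         
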